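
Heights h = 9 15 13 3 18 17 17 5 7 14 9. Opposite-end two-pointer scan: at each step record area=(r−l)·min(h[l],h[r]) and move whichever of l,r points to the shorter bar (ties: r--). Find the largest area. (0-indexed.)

[0,10] min(9,9)*10=90 best=90 * → r--
[0,9] min(9,14)*9=81 best=90 → l++
[1,9] min(15,14)*8=112 best=112 * → r--
[1,8] min(15,7)*7=49 best=112 → r--
[1,7] min(15,5)*6=30 best=112 → r--
[1,6] min(15,17)*5=75 best=112 → l++
[2,6] min(13,17)*4=52 best=112 → l++
[3,6] min(3,17)*3=9 best=112 → l++
[4,6] min(18,17)*2=34 best=112 → r--
[4,5] min(18,17)*1=17 best=112 → r--

max area = 112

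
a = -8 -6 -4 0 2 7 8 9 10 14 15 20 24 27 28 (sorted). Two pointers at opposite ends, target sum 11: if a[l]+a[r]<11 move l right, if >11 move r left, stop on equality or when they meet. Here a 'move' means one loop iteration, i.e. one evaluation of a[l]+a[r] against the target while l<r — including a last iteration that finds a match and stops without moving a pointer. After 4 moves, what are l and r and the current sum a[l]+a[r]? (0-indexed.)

l=0 r=14: -8+28=20 >11, r--
l=0 r=13: -8+27=19 >11, r--
l=0 r=12: -8+24=16 >11, r--
l=0 r=11: -8+20=12 >11, r--

l=0, r=10, sum=7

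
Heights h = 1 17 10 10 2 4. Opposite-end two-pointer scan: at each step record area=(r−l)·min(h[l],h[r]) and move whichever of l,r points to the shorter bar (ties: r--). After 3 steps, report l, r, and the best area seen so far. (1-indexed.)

l=2, r=4, best area=16

l=1 r=6: min(1,4)*5=5 best=5 *, l++
l=2 r=6: min(17,4)*4=16 best=16 *, r--
l=2 r=5: min(17,2)*3=6 best=16, r--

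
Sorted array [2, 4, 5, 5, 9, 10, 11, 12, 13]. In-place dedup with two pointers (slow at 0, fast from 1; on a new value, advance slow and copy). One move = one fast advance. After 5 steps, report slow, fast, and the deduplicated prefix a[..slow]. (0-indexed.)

(s=0,f=1) a[fast]=4≠a[slow]=2 write a[1]=4 → slow++,fast++
(s=1,f=2) a[fast]=5≠a[slow]=4 write a[2]=5 → slow++,fast++
(s=2,f=3) a[fast]=5=a[slow] dup → fast++
(s=2,f=4) a[fast]=9≠a[slow]=5 write a[3]=9 → slow++,fast++
(s=3,f=5) a[fast]=10≠a[slow]=9 write a[4]=10 → slow++,fast++

slow=4, fast=6, prefix=[2, 4, 5, 9, 10]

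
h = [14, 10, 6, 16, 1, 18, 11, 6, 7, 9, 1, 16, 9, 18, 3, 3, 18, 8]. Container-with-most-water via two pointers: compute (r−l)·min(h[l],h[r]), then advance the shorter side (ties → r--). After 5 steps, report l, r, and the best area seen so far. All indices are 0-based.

l=4, r=16, best area=224

l=0 r=17: min(14,8)*17=136 best=136 *, r--
l=0 r=16: min(14,18)*16=224 best=224 *, l++
l=1 r=16: min(10,18)*15=150 best=224, l++
l=2 r=16: min(6,18)*14=84 best=224, l++
l=3 r=16: min(16,18)*13=208 best=224, l++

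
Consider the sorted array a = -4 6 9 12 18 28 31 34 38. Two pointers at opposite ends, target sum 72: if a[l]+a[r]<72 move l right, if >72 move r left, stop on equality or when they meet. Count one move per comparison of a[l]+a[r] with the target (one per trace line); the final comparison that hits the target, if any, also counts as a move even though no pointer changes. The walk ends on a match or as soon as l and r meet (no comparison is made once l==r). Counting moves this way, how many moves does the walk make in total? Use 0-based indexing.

l=0 r=8: -4+38=34 <72, l++
l=1 r=8: 6+38=44 <72, l++
l=2 r=8: 9+38=47 <72, l++
l=3 r=8: 12+38=50 <72, l++
l=4 r=8: 18+38=56 <72, l++
l=5 r=8: 28+38=66 <72, l++
l=6 r=8: 31+38=69 <72, l++
l=7 r=8: 34+38=72, found

8 moves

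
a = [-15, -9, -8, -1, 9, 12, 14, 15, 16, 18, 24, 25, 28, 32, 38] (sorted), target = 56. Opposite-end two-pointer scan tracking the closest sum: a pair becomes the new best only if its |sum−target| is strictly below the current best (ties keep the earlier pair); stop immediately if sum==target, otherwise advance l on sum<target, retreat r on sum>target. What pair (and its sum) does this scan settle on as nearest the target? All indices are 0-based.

l=0 r=14: -15+38=23 d=33 *, l++
l=1 r=14: -9+38=29 d=27 *, l++
l=2 r=14: -8+38=30 d=26 *, l++
l=3 r=14: -1+38=37 d=19 *, l++
l=4 r=14: 9+38=47 d=9 *, l++
l=5 r=14: 12+38=50 d=6 *, l++
l=6 r=14: 14+38=52 d=4 *, l++
l=7 r=14: 15+38=53 d=3 *, l++
l=8 r=14: 16+38=54 d=2 *, l++
l=9 r=14: 18+38=56 d=0 *, stop

pair (18, 38) with sum 56 (|Δ|=0)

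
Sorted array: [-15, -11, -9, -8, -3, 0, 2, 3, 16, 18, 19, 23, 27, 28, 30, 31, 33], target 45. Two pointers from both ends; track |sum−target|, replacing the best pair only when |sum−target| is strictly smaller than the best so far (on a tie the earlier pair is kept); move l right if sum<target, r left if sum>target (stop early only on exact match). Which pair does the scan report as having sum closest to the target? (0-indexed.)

pair (18, 27) with sum 45 (|Δ|=0)

l=0 r=16: -15+33=18 d=27 *, l++
l=1 r=16: -11+33=22 d=23 *, l++
l=2 r=16: -9+33=24 d=21 *, l++
l=3 r=16: -8+33=25 d=20 *, l++
l=4 r=16: -3+33=30 d=15 *, l++
l=5 r=16: 0+33=33 d=12 *, l++
l=6 r=16: 2+33=35 d=10 *, l++
l=7 r=16: 3+33=36 d=9 *, l++
l=8 r=16: 16+33=49 d=4 *, r--
l=8 r=15: 16+31=47 d=2 *, r--
l=8 r=14: 16+30=46 d=1 *, r--
l=8 r=13: 16+28=44 d=1, l++
l=9 r=13: 18+28=46 d=1, r--
l=9 r=12: 18+27=45 d=0 *, stop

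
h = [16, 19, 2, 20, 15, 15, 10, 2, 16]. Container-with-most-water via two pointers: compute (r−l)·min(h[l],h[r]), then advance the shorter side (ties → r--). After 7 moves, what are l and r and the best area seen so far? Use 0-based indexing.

l=0 r=8: min(16,16)*8=128 best=128 *, r--
l=0 r=7: min(16,2)*7=14 best=128, r--
l=0 r=6: min(16,10)*6=60 best=128, r--
l=0 r=5: min(16,15)*5=75 best=128, r--
l=0 r=4: min(16,15)*4=60 best=128, r--
l=0 r=3: min(16,20)*3=48 best=128, l++
l=1 r=3: min(19,20)*2=38 best=128, l++

l=2, r=3, best area=128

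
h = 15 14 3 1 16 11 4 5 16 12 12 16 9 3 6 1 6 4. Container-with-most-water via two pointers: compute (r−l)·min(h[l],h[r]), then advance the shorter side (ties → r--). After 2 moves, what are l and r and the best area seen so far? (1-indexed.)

[1,18] min(15,4)*17=68 best=68 * → r--
[1,17] min(15,6)*16=96 best=96 * → r--

l=1, r=16, best area=96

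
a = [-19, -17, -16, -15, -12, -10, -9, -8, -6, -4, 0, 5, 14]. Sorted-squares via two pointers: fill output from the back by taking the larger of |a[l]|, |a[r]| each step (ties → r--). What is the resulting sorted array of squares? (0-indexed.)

[0,12] |-19|>|14| out[12]=361 → l++
[1,12] |-17|>|14| out[11]=289 → l++
[2,12] |-16|>|14| out[10]=256 → l++
[3,12] |-15|>|14| out[9]=225 → l++
[4,12] |-12|<=|14| out[8]=196 → r--
[4,11] |-12|>|5| out[7]=144 → l++
[5,11] |-10|>|5| out[6]=100 → l++
[6,11] |-9|>|5| out[5]=81 → l++
[7,11] |-8|>|5| out[4]=64 → l++
[8,11] |-6|>|5| out[3]=36 → l++
[9,11] |-4|<=|5| out[2]=25 → r--
[9,10] |-4|>|0| out[1]=16 → l++
[10,10] |0|<=|0| out[0]=0 → r--

[0, 16, 25, 36, 64, 81, 100, 144, 196, 225, 256, 289, 361]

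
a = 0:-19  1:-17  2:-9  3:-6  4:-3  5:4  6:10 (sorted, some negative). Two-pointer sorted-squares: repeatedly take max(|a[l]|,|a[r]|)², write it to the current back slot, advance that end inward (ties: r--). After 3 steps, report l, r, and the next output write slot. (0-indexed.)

l=0 r=6: |-19|>|10| out[6]=361, l++
l=1 r=6: |-17|>|10| out[5]=289, l++
l=2 r=6: |-9|<=|10| out[4]=100, r--

l=2, r=5, next write slot=3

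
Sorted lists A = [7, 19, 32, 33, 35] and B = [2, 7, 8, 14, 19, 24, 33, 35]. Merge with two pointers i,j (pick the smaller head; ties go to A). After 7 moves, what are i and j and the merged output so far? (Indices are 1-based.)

i=3, j=6, merged so far=[2, 7, 7, 8, 14, 19, 19]

[i=1,j=1] A[i]=7>B[j]=2 take 2 → j++
[i=1,j=2] A[i]=7<=B[j]=7 take 7 → i++
[i=2,j=2] A[i]=19>B[j]=7 take 7 → j++
[i=2,j=3] A[i]=19>B[j]=8 take 8 → j++
[i=2,j=4] A[i]=19>B[j]=14 take 14 → j++
[i=2,j=5] A[i]=19<=B[j]=19 take 19 → i++
[i=3,j=5] A[i]=32>B[j]=19 take 19 → j++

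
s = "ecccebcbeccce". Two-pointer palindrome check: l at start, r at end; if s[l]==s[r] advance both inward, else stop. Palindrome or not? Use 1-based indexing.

[1,13] 'e'=='e' → l++,r--
[2,12] 'c'=='c' → l++,r--
[3,11] 'c'=='c' → l++,r--
[4,10] 'c'=='c' → l++,r--
[5,9] 'e'=='e' → l++,r--
[6,8] 'b'=='b' → l++,r--

palindrome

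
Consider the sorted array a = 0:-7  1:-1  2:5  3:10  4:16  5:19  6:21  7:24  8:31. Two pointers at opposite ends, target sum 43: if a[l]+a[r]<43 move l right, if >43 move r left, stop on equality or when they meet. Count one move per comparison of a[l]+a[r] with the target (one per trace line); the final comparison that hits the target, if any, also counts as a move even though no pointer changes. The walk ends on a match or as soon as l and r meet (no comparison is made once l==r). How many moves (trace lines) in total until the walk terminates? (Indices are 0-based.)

7 moves

[0,8] -7+31=24 <43 → l++
[1,8] -1+31=30 <43 → l++
[2,8] 5+31=36 <43 → l++
[3,8] 10+31=41 <43 → l++
[4,8] 16+31=47 >43 → r--
[4,7] 16+24=40 <43 → l++
[5,7] 19+24=43 → found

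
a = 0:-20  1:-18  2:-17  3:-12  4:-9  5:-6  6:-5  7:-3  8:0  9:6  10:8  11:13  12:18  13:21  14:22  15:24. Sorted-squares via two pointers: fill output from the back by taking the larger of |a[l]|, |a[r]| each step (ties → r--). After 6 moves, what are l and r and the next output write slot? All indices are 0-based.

l=2, r=11, next write slot=9

[0,15] |-20|<=|24| out[15]=576 → r--
[0,14] |-20|<=|22| out[14]=484 → r--
[0,13] |-20|<=|21| out[13]=441 → r--
[0,12] |-20|>|18| out[12]=400 → l++
[1,12] |-18|<=|18| out[11]=324 → r--
[1,11] |-18|>|13| out[10]=324 → l++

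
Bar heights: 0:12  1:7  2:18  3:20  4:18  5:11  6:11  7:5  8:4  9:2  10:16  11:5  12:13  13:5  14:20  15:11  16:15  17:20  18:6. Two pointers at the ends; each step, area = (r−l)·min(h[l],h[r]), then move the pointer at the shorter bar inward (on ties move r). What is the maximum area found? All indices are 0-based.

[0,18] min(12,6)*18=108 best=108 * → r--
[0,17] min(12,20)*17=204 best=204 * → l++
[1,17] min(7,20)*16=112 best=204 → l++
[2,17] min(18,20)*15=270 best=270 * → l++
[3,17] min(20,20)*14=280 best=280 * → r--
[3,16] min(20,15)*13=195 best=280 → r--
[3,15] min(20,11)*12=132 best=280 → r--
[3,14] min(20,20)*11=220 best=280 → r--
[3,13] min(20,5)*10=50 best=280 → r--
[3,12] min(20,13)*9=117 best=280 → r--
[3,11] min(20,5)*8=40 best=280 → r--
[3,10] min(20,16)*7=112 best=280 → r--
[3,9] min(20,2)*6=12 best=280 → r--
[3,8] min(20,4)*5=20 best=280 → r--
[3,7] min(20,5)*4=20 best=280 → r--
[3,6] min(20,11)*3=33 best=280 → r--
[3,5] min(20,11)*2=22 best=280 → r--
[3,4] min(20,18)*1=18 best=280 → r--

max area = 280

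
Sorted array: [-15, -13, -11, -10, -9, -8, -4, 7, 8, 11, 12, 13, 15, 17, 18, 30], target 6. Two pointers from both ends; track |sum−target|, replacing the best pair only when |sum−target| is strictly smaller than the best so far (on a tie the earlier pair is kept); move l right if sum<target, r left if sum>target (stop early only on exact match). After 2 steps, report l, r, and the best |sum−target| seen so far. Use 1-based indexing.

[1,16] -15+30=15 d=9 * → r--
[1,15] -15+18=3 d=3 * → l++

l=2, r=15, best |Δ|=3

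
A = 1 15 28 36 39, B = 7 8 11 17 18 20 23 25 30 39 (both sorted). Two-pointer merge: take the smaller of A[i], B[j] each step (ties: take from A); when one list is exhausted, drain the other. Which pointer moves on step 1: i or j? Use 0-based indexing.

i=0 j=0: A[i]=1<=B[j]=7 take 1, i++

i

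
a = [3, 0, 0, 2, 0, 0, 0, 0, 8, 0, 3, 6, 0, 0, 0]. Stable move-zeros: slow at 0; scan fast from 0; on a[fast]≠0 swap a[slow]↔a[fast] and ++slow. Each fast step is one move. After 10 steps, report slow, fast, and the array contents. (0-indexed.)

slow=3, fast=10, a=[3, 2, 8, 0, 0, 0, 0, 0, 0, 0, 3, 6, 0, 0, 0]

(s=0,f=0) a[fast]=3≠0 swap→a[0]=3 → slow++,fast++
(s=1,f=1) a[fast]=0 → fast++
(s=1,f=2) a[fast]=0 → fast++
(s=1,f=3) a[fast]=2≠0 swap→a[1]=2 → slow++,fast++
(s=2,f=4) a[fast]=0 → fast++
(s=2,f=5) a[fast]=0 → fast++
(s=2,f=6) a[fast]=0 → fast++
(s=2,f=7) a[fast]=0 → fast++
(s=2,f=8) a[fast]=8≠0 swap→a[2]=8 → slow++,fast++
(s=3,f=9) a[fast]=0 → fast++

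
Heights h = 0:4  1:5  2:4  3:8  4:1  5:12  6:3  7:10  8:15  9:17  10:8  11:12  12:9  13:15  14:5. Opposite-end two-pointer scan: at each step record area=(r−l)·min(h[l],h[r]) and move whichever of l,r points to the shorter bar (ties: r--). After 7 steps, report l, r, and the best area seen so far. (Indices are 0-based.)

l=6, r=13, best area=96

[0,14] min(4,5)*14=56 best=56 * → l++
[1,14] min(5,5)*13=65 best=65 * → r--
[1,13] min(5,15)*12=60 best=65 → l++
[2,13] min(4,15)*11=44 best=65 → l++
[3,13] min(8,15)*10=80 best=80 * → l++
[4,13] min(1,15)*9=9 best=80 → l++
[5,13] min(12,15)*8=96 best=96 * → l++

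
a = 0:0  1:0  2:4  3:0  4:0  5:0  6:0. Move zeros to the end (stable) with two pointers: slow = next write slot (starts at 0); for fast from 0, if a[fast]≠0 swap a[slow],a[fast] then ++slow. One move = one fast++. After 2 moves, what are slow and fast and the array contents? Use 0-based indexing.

slow=0, fast=2, a=[0, 0, 4, 0, 0, 0, 0]

(s=0,f=0) a[fast]=0 → fast++
(s=0,f=1) a[fast]=0 → fast++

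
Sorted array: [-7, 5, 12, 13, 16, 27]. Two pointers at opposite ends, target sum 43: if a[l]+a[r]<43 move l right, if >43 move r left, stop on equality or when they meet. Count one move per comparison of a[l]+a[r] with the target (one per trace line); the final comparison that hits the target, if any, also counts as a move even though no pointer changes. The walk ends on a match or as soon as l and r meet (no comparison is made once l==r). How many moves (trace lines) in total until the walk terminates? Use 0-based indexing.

[0,5] -7+27=20 <43 → l++
[1,5] 5+27=32 <43 → l++
[2,5] 12+27=39 <43 → l++
[3,5] 13+27=40 <43 → l++
[4,5] 16+27=43 → found

5 moves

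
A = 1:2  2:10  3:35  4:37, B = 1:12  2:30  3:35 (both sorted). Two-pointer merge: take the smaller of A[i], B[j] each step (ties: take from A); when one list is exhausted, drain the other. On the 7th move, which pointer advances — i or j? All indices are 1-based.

i=1 j=1: A[i]=2<=B[j]=12 take 2, i++
i=2 j=1: A[i]=10<=B[j]=12 take 10, i++
i=3 j=1: A[i]=35>B[j]=12 take 12, j++
i=3 j=2: A[i]=35>B[j]=30 take 30, j++
i=3 j=3: A[i]=35<=B[j]=35 take 35, i++
i=4 j=3: A[i]=37>B[j]=35 take 35, j++
i=4 j=4: B done, take A[i]=37, i++

i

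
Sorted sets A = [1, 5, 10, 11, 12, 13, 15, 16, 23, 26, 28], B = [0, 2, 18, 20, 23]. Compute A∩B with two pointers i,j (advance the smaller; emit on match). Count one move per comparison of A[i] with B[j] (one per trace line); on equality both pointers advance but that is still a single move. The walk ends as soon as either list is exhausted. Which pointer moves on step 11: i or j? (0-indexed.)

j

i=0 j=0: 1>0, j++
i=0 j=1: 1<2, i++
i=1 j=1: 5>2, j++
i=1 j=2: 5<18, i++
i=2 j=2: 10<18, i++
i=3 j=2: 11<18, i++
i=4 j=2: 12<18, i++
i=5 j=2: 13<18, i++
i=6 j=2: 15<18, i++
i=7 j=2: 16<18, i++
i=8 j=2: 23>18, j++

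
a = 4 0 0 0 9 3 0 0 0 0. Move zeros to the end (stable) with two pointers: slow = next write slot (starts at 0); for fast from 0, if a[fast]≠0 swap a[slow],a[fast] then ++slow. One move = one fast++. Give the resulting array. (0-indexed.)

[4, 9, 3, 0, 0, 0, 0, 0, 0, 0]

(s=0,f=0) a[fast]=4≠0 swap→a[0]=4 → slow++,fast++
(s=1,f=1) a[fast]=0 → fast++
(s=1,f=2) a[fast]=0 → fast++
(s=1,f=3) a[fast]=0 → fast++
(s=1,f=4) a[fast]=9≠0 swap→a[1]=9 → slow++,fast++
(s=2,f=5) a[fast]=3≠0 swap→a[2]=3 → slow++,fast++
(s=3,f=6) a[fast]=0 → fast++
(s=3,f=7) a[fast]=0 → fast++
(s=3,f=8) a[fast]=0 → fast++
(s=3,f=9) a[fast]=0 → fast++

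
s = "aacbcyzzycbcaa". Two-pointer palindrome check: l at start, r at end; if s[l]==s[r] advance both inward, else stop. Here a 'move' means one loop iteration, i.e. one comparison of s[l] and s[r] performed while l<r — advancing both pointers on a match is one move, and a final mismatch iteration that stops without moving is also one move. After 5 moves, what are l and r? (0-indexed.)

[0,13] 'a'=='a' → l++,r--
[1,12] 'a'=='a' → l++,r--
[2,11] 'c'=='c' → l++,r--
[3,10] 'b'=='b' → l++,r--
[4,9] 'c'=='c' → l++,r--

l=5, r=8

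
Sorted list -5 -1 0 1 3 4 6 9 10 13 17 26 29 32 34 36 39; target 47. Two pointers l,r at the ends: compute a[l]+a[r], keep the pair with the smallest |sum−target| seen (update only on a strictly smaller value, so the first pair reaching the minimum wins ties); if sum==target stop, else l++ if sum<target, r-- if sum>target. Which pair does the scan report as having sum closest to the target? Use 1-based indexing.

pair (13, 34) with sum 47 (|Δ|=0)

[1,17] -5+39=34 d=13 * → l++
[2,17] -1+39=38 d=9 * → l++
[3,17] 0+39=39 d=8 * → l++
[4,17] 1+39=40 d=7 * → l++
[5,17] 3+39=42 d=5 * → l++
[6,17] 4+39=43 d=4 * → l++
[7,17] 6+39=45 d=2 * → l++
[8,17] 9+39=48 d=1 * → r--
[8,16] 9+36=45 d=2 → l++
[9,16] 10+36=46 d=1 → l++
[10,16] 13+36=49 d=2 → r--
[10,15] 13+34=47 d=0 * → stop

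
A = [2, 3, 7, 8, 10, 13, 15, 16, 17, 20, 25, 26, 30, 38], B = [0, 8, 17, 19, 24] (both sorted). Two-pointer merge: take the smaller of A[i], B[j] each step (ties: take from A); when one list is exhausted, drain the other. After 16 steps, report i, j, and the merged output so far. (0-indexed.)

[i=0,j=0] A[i]=2>B[j]=0 take 0 → j++
[i=0,j=1] A[i]=2<=B[j]=8 take 2 → i++
[i=1,j=1] A[i]=3<=B[j]=8 take 3 → i++
[i=2,j=1] A[i]=7<=B[j]=8 take 7 → i++
[i=3,j=1] A[i]=8<=B[j]=8 take 8 → i++
[i=4,j=1] A[i]=10>B[j]=8 take 8 → j++
[i=4,j=2] A[i]=10<=B[j]=17 take 10 → i++
[i=5,j=2] A[i]=13<=B[j]=17 take 13 → i++
[i=6,j=2] A[i]=15<=B[j]=17 take 15 → i++
[i=7,j=2] A[i]=16<=B[j]=17 take 16 → i++
[i=8,j=2] A[i]=17<=B[j]=17 take 17 → i++
[i=9,j=2] A[i]=20>B[j]=17 take 17 → j++
[i=9,j=3] A[i]=20>B[j]=19 take 19 → j++
[i=9,j=4] A[i]=20<=B[j]=24 take 20 → i++
[i=10,j=4] A[i]=25>B[j]=24 take 24 → j++
[i=10,j=5] B done, take A[i]=25 → i++

i=11, j=5, merged so far=[0, 2, 3, 7, 8, 8, 10, 13, 15, 16, 17, 17, 19, 20, 24, 25]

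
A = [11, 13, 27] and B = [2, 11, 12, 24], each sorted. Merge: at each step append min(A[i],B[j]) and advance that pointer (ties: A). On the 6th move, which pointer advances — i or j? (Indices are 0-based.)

i=0 j=0: A[i]=11>B[j]=2 take 2, j++
i=0 j=1: A[i]=11<=B[j]=11 take 11, i++
i=1 j=1: A[i]=13>B[j]=11 take 11, j++
i=1 j=2: A[i]=13>B[j]=12 take 12, j++
i=1 j=3: A[i]=13<=B[j]=24 take 13, i++
i=2 j=3: A[i]=27>B[j]=24 take 24, j++

j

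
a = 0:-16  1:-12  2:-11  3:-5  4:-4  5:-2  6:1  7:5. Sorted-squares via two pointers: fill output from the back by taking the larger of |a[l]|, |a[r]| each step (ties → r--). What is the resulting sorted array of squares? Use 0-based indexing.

[1, 4, 16, 25, 25, 121, 144, 256]

l=0 r=7: |-16|>|5| out[7]=256, l++
l=1 r=7: |-12|>|5| out[6]=144, l++
l=2 r=7: |-11|>|5| out[5]=121, l++
l=3 r=7: |-5|<=|5| out[4]=25, r--
l=3 r=6: |-5|>|1| out[3]=25, l++
l=4 r=6: |-4|>|1| out[2]=16, l++
l=5 r=6: |-2|>|1| out[1]=4, l++
l=6 r=6: |1|<=|1| out[0]=1, r--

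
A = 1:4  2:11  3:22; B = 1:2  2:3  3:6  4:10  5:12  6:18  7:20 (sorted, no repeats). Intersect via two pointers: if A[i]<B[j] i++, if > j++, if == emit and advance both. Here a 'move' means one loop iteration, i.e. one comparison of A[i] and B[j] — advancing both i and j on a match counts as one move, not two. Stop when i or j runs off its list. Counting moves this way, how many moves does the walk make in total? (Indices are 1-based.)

9 moves

i=1 j=1: 4>2, j++
i=1 j=2: 4>3, j++
i=1 j=3: 4<6, i++
i=2 j=3: 11>6, j++
i=2 j=4: 11>10, j++
i=2 j=5: 11<12, i++
i=3 j=5: 22>12, j++
i=3 j=6: 22>18, j++
i=3 j=7: 22>20, j++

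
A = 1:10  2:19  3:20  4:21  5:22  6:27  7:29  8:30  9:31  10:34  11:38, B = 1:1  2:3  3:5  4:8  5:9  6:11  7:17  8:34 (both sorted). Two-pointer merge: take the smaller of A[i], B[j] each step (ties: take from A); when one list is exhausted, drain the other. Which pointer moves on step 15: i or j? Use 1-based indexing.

[i=1,j=1] A[i]=10>B[j]=1 take 1 → j++
[i=1,j=2] A[i]=10>B[j]=3 take 3 → j++
[i=1,j=3] A[i]=10>B[j]=5 take 5 → j++
[i=1,j=4] A[i]=10>B[j]=8 take 8 → j++
[i=1,j=5] A[i]=10>B[j]=9 take 9 → j++
[i=1,j=6] A[i]=10<=B[j]=11 take 10 → i++
[i=2,j=6] A[i]=19>B[j]=11 take 11 → j++
[i=2,j=7] A[i]=19>B[j]=17 take 17 → j++
[i=2,j=8] A[i]=19<=B[j]=34 take 19 → i++
[i=3,j=8] A[i]=20<=B[j]=34 take 20 → i++
[i=4,j=8] A[i]=21<=B[j]=34 take 21 → i++
[i=5,j=8] A[i]=22<=B[j]=34 take 22 → i++
[i=6,j=8] A[i]=27<=B[j]=34 take 27 → i++
[i=7,j=8] A[i]=29<=B[j]=34 take 29 → i++
[i=8,j=8] A[i]=30<=B[j]=34 take 30 → i++

i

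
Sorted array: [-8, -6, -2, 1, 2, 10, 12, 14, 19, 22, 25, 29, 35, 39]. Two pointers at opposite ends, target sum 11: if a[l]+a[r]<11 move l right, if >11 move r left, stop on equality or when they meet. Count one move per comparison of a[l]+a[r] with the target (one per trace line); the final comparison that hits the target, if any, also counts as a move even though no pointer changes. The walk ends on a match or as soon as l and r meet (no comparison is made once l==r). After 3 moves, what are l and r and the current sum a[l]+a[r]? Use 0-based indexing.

l=0, r=10, sum=17

[0,13] -8+39=31 >11 → r--
[0,12] -8+35=27 >11 → r--
[0,11] -8+29=21 >11 → r--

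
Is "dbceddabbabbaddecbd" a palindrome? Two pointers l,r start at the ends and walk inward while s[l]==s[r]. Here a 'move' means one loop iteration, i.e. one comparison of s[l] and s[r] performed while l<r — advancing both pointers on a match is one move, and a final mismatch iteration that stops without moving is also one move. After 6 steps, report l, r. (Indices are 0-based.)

[0,18] 'd'=='d' → l++,r--
[1,17] 'b'=='b' → l++,r--
[2,16] 'c'=='c' → l++,r--
[3,15] 'e'=='e' → l++,r--
[4,14] 'd'=='d' → l++,r--
[5,13] 'd'=='d' → l++,r--

l=6, r=12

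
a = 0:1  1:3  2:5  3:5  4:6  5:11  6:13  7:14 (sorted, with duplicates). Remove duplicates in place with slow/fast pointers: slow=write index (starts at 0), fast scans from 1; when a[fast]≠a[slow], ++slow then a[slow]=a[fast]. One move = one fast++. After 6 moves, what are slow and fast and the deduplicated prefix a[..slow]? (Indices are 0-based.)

slow=5, fast=7, prefix=[1, 3, 5, 6, 11, 13]

(s=0,f=1) a[fast]=3≠a[slow]=1 write a[1]=3 → slow++,fast++
(s=1,f=2) a[fast]=5≠a[slow]=3 write a[2]=5 → slow++,fast++
(s=2,f=3) a[fast]=5=a[slow] dup → fast++
(s=2,f=4) a[fast]=6≠a[slow]=5 write a[3]=6 → slow++,fast++
(s=3,f=5) a[fast]=11≠a[slow]=6 write a[4]=11 → slow++,fast++
(s=4,f=6) a[fast]=13≠a[slow]=11 write a[5]=13 → slow++,fast++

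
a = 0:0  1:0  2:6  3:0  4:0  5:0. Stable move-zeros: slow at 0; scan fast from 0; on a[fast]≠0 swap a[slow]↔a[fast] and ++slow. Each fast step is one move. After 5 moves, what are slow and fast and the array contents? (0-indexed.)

slow=1, fast=5, a=[6, 0, 0, 0, 0, 0]

(s=0,f=0) a[fast]=0 → fast++
(s=0,f=1) a[fast]=0 → fast++
(s=0,f=2) a[fast]=6≠0 swap→a[0]=6 → slow++,fast++
(s=1,f=3) a[fast]=0 → fast++
(s=1,f=4) a[fast]=0 → fast++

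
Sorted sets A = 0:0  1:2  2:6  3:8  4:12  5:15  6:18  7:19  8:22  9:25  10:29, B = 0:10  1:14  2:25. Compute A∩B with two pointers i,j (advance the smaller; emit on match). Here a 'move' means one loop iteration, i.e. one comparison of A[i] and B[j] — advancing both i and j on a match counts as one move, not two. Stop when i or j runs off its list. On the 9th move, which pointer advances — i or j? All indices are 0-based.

i

i=0 j=0: 0<10, i++
i=1 j=0: 2<10, i++
i=2 j=0: 6<10, i++
i=3 j=0: 8<10, i++
i=4 j=0: 12>10, j++
i=4 j=1: 12<14, i++
i=5 j=1: 15>14, j++
i=5 j=2: 15<25, i++
i=6 j=2: 18<25, i++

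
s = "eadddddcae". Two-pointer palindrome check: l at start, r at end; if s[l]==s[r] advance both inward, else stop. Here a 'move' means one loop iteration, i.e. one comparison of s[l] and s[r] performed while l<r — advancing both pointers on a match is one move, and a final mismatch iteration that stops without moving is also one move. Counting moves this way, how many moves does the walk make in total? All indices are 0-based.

3 moves

[0,9] 'e'=='e' → l++,r--
[1,8] 'a'=='a' → l++,r--
[2,7] 'd'!='c' → stop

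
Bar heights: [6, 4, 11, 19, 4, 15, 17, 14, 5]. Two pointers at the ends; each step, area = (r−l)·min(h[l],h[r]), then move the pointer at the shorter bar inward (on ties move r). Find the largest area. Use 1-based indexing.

max area = 56

l=1 r=9: min(6,5)*8=40 best=40 *, r--
l=1 r=8: min(6,14)*7=42 best=42 *, l++
l=2 r=8: min(4,14)*6=24 best=42, l++
l=3 r=8: min(11,14)*5=55 best=55 *, l++
l=4 r=8: min(19,14)*4=56 best=56 *, r--
l=4 r=7: min(19,17)*3=51 best=56, r--
l=4 r=6: min(19,15)*2=30 best=56, r--
l=4 r=5: min(19,4)*1=4 best=56, r--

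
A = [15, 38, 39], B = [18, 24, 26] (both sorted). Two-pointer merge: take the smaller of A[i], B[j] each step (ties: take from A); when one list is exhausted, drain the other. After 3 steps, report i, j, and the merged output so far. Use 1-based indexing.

i=2, j=3, merged so far=[15, 18, 24]

i=1 j=1: A[i]=15<=B[j]=18 take 15, i++
i=2 j=1: A[i]=38>B[j]=18 take 18, j++
i=2 j=2: A[i]=38>B[j]=24 take 24, j++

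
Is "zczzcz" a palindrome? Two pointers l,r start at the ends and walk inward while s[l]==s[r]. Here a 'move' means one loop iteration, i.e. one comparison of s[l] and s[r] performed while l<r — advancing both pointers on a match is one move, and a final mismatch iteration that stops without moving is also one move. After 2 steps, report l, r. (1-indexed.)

l=1 r=6: 'z'=='z', l++,r--
l=2 r=5: 'c'=='c', l++,r--

l=3, r=4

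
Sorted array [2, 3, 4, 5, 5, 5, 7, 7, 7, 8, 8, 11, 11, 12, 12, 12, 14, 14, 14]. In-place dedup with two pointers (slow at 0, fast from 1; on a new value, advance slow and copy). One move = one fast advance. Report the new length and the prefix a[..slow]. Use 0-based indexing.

length 9; prefix = [2, 3, 4, 5, 7, 8, 11, 12, 14]

(s=0,f=1) a[fast]=3≠a[slow]=2 write a[1]=3 → slow++,fast++
(s=1,f=2) a[fast]=4≠a[slow]=3 write a[2]=4 → slow++,fast++
(s=2,f=3) a[fast]=5≠a[slow]=4 write a[3]=5 → slow++,fast++
(s=3,f=4) a[fast]=5=a[slow] dup → fast++
(s=3,f=5) a[fast]=5=a[slow] dup → fast++
(s=3,f=6) a[fast]=7≠a[slow]=5 write a[4]=7 → slow++,fast++
(s=4,f=7) a[fast]=7=a[slow] dup → fast++
(s=4,f=8) a[fast]=7=a[slow] dup → fast++
(s=4,f=9) a[fast]=8≠a[slow]=7 write a[5]=8 → slow++,fast++
(s=5,f=10) a[fast]=8=a[slow] dup → fast++
(s=5,f=11) a[fast]=11≠a[slow]=8 write a[6]=11 → slow++,fast++
(s=6,f=12) a[fast]=11=a[slow] dup → fast++
(s=6,f=13) a[fast]=12≠a[slow]=11 write a[7]=12 → slow++,fast++
(s=7,f=14) a[fast]=12=a[slow] dup → fast++
(s=7,f=15) a[fast]=12=a[slow] dup → fast++
(s=7,f=16) a[fast]=14≠a[slow]=12 write a[8]=14 → slow++,fast++
(s=8,f=17) a[fast]=14=a[slow] dup → fast++
(s=8,f=18) a[fast]=14=a[slow] dup → fast++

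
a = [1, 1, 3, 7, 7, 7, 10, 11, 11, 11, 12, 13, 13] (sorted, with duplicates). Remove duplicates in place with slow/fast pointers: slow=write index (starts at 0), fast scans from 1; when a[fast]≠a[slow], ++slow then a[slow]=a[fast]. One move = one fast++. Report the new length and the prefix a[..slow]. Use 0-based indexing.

slow=0 fast=1: a[fast]=1=a[slow] dup, fast++
slow=0 fast=2: a[fast]=3≠a[slow]=1 write a[1]=3, slow++,fast++
slow=1 fast=3: a[fast]=7≠a[slow]=3 write a[2]=7, slow++,fast++
slow=2 fast=4: a[fast]=7=a[slow] dup, fast++
slow=2 fast=5: a[fast]=7=a[slow] dup, fast++
slow=2 fast=6: a[fast]=10≠a[slow]=7 write a[3]=10, slow++,fast++
slow=3 fast=7: a[fast]=11≠a[slow]=10 write a[4]=11, slow++,fast++
slow=4 fast=8: a[fast]=11=a[slow] dup, fast++
slow=4 fast=9: a[fast]=11=a[slow] dup, fast++
slow=4 fast=10: a[fast]=12≠a[slow]=11 write a[5]=12, slow++,fast++
slow=5 fast=11: a[fast]=13≠a[slow]=12 write a[6]=13, slow++,fast++
slow=6 fast=12: a[fast]=13=a[slow] dup, fast++

length 7; prefix = [1, 3, 7, 10, 11, 12, 13]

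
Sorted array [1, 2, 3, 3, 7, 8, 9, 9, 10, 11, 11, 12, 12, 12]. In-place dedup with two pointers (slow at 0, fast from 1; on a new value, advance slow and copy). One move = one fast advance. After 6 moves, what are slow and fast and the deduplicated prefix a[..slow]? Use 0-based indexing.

(s=0,f=1) a[fast]=2≠a[slow]=1 write a[1]=2 → slow++,fast++
(s=1,f=2) a[fast]=3≠a[slow]=2 write a[2]=3 → slow++,fast++
(s=2,f=3) a[fast]=3=a[slow] dup → fast++
(s=2,f=4) a[fast]=7≠a[slow]=3 write a[3]=7 → slow++,fast++
(s=3,f=5) a[fast]=8≠a[slow]=7 write a[4]=8 → slow++,fast++
(s=4,f=6) a[fast]=9≠a[slow]=8 write a[5]=9 → slow++,fast++

slow=5, fast=7, prefix=[1, 2, 3, 7, 8, 9]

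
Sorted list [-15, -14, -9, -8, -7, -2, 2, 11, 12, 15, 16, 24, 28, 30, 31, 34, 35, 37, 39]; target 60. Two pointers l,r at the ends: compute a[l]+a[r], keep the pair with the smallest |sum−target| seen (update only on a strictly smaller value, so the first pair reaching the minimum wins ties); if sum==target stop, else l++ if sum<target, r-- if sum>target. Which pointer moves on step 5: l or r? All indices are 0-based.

[0,18] -15+39=24 d=36 * → l++
[1,18] -14+39=25 d=35 * → l++
[2,18] -9+39=30 d=30 * → l++
[3,18] -8+39=31 d=29 * → l++
[4,18] -7+39=32 d=28 * → l++

l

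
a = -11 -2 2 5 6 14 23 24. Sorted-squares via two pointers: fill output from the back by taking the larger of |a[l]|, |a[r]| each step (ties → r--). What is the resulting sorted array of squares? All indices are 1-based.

l=1 r=8: |-11|<=|24| out[8]=576, r--
l=1 r=7: |-11|<=|23| out[7]=529, r--
l=1 r=6: |-11|<=|14| out[6]=196, r--
l=1 r=5: |-11|>|6| out[5]=121, l++
l=2 r=5: |-2|<=|6| out[4]=36, r--
l=2 r=4: |-2|<=|5| out[3]=25, r--
l=2 r=3: |-2|<=|2| out[2]=4, r--
l=2 r=2: |-2|<=|-2| out[1]=4, r--

[4, 4, 25, 36, 121, 196, 529, 576]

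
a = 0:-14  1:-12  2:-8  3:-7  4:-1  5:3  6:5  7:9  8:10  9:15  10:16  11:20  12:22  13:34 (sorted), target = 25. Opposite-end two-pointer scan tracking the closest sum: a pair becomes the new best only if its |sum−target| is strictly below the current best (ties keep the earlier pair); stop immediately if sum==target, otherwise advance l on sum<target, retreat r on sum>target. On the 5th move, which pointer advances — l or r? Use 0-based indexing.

l

[0,13] -14+34=20 d=5 * → l++
[1,13] -12+34=22 d=3 * → l++
[2,13] -8+34=26 d=1 * → r--
[2,12] -8+22=14 d=11 → l++
[3,12] -7+22=15 d=10 → l++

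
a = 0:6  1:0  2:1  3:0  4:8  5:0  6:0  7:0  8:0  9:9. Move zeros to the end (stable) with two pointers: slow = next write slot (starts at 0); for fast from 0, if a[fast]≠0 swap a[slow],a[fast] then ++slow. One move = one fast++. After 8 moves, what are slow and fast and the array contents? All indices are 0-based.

slow=3, fast=8, a=[6, 1, 8, 0, 0, 0, 0, 0, 0, 9]

slow=0 fast=0: a[fast]=6≠0 swap→a[0]=6, slow++,fast++
slow=1 fast=1: a[fast]=0, fast++
slow=1 fast=2: a[fast]=1≠0 swap→a[1]=1, slow++,fast++
slow=2 fast=3: a[fast]=0, fast++
slow=2 fast=4: a[fast]=8≠0 swap→a[2]=8, slow++,fast++
slow=3 fast=5: a[fast]=0, fast++
slow=3 fast=6: a[fast]=0, fast++
slow=3 fast=7: a[fast]=0, fast++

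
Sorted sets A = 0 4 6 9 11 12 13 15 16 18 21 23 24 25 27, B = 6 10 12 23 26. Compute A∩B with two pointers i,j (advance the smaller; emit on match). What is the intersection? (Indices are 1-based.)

[i=1,j=1] 0<6 → i++
[i=2,j=1] 4<6 → i++
[i=3,j=1] 6==6 emit → i++,j++
[i=4,j=2] 9<10 → i++
[i=5,j=2] 11>10 → j++
[i=5,j=3] 11<12 → i++
[i=6,j=3] 12==12 emit → i++,j++
[i=7,j=4] 13<23 → i++
[i=8,j=4] 15<23 → i++
[i=9,j=4] 16<23 → i++
[i=10,j=4] 18<23 → i++
[i=11,j=4] 21<23 → i++
[i=12,j=4] 23==23 emit → i++,j++
[i=13,j=5] 24<26 → i++
[i=14,j=5] 25<26 → i++
[i=15,j=5] 27>26 → j++

intersection = [6, 12, 23]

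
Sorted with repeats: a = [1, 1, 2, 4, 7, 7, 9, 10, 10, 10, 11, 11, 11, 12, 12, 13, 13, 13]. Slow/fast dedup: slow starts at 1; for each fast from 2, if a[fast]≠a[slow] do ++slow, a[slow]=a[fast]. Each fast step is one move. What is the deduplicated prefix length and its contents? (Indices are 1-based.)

length 9; prefix = [1, 2, 4, 7, 9, 10, 11, 12, 13]

slow=1 fast=2: a[fast]=1=a[slow] dup, fast++
slow=1 fast=3: a[fast]=2≠a[slow]=1 write a[2]=2, slow++,fast++
slow=2 fast=4: a[fast]=4≠a[slow]=2 write a[3]=4, slow++,fast++
slow=3 fast=5: a[fast]=7≠a[slow]=4 write a[4]=7, slow++,fast++
slow=4 fast=6: a[fast]=7=a[slow] dup, fast++
slow=4 fast=7: a[fast]=9≠a[slow]=7 write a[5]=9, slow++,fast++
slow=5 fast=8: a[fast]=10≠a[slow]=9 write a[6]=10, slow++,fast++
slow=6 fast=9: a[fast]=10=a[slow] dup, fast++
slow=6 fast=10: a[fast]=10=a[slow] dup, fast++
slow=6 fast=11: a[fast]=11≠a[slow]=10 write a[7]=11, slow++,fast++
slow=7 fast=12: a[fast]=11=a[slow] dup, fast++
slow=7 fast=13: a[fast]=11=a[slow] dup, fast++
slow=7 fast=14: a[fast]=12≠a[slow]=11 write a[8]=12, slow++,fast++
slow=8 fast=15: a[fast]=12=a[slow] dup, fast++
slow=8 fast=16: a[fast]=13≠a[slow]=12 write a[9]=13, slow++,fast++
slow=9 fast=17: a[fast]=13=a[slow] dup, fast++
slow=9 fast=18: a[fast]=13=a[slow] dup, fast++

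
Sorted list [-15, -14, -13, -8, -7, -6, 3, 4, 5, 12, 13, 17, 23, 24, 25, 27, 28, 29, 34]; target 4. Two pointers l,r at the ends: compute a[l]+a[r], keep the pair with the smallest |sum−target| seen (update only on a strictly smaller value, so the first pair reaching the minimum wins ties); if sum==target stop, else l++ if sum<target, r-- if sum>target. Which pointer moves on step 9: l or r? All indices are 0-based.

l=0 r=18: -15+34=19 d=15 *, r--
l=0 r=17: -15+29=14 d=10 *, r--
l=0 r=16: -15+28=13 d=9 *, r--
l=0 r=15: -15+27=12 d=8 *, r--
l=0 r=14: -15+25=10 d=6 *, r--
l=0 r=13: -15+24=9 d=5 *, r--
l=0 r=12: -15+23=8 d=4 *, r--
l=0 r=11: -15+17=2 d=2 *, l++
l=1 r=11: -14+17=3 d=1 *, l++

l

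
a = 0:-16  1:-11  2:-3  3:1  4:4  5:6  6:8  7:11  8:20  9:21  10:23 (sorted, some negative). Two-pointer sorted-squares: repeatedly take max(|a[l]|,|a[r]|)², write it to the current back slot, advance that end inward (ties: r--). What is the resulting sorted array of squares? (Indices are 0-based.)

[1, 9, 16, 36, 64, 121, 121, 256, 400, 441, 529]

l=0 r=10: |-16|<=|23| out[10]=529, r--
l=0 r=9: |-16|<=|21| out[9]=441, r--
l=0 r=8: |-16|<=|20| out[8]=400, r--
l=0 r=7: |-16|>|11| out[7]=256, l++
l=1 r=7: |-11|<=|11| out[6]=121, r--
l=1 r=6: |-11|>|8| out[5]=121, l++
l=2 r=6: |-3|<=|8| out[4]=64, r--
l=2 r=5: |-3|<=|6| out[3]=36, r--
l=2 r=4: |-3|<=|4| out[2]=16, r--
l=2 r=3: |-3|>|1| out[1]=9, l++
l=3 r=3: |1|<=|1| out[0]=1, r--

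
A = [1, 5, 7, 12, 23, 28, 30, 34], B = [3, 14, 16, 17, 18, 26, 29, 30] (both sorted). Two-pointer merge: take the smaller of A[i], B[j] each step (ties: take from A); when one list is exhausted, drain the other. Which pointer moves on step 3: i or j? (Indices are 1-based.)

[i=1,j=1] A[i]=1<=B[j]=3 take 1 → i++
[i=2,j=1] A[i]=5>B[j]=3 take 3 → j++
[i=2,j=2] A[i]=5<=B[j]=14 take 5 → i++

i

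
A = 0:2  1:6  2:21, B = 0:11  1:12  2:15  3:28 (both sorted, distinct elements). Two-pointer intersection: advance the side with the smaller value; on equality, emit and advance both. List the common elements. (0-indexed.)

[i=0,j=0] 2<11 → i++
[i=1,j=0] 6<11 → i++
[i=2,j=0] 21>11 → j++
[i=2,j=1] 21>12 → j++
[i=2,j=2] 21>15 → j++
[i=2,j=3] 21<28 → i++

intersection = []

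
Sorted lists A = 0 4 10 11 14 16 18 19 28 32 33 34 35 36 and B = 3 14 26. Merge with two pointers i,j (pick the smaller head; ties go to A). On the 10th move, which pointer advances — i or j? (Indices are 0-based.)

[i=0,j=0] A[i]=0<=B[j]=3 take 0 → i++
[i=1,j=0] A[i]=4>B[j]=3 take 3 → j++
[i=1,j=1] A[i]=4<=B[j]=14 take 4 → i++
[i=2,j=1] A[i]=10<=B[j]=14 take 10 → i++
[i=3,j=1] A[i]=11<=B[j]=14 take 11 → i++
[i=4,j=1] A[i]=14<=B[j]=14 take 14 → i++
[i=5,j=1] A[i]=16>B[j]=14 take 14 → j++
[i=5,j=2] A[i]=16<=B[j]=26 take 16 → i++
[i=6,j=2] A[i]=18<=B[j]=26 take 18 → i++
[i=7,j=2] A[i]=19<=B[j]=26 take 19 → i++

i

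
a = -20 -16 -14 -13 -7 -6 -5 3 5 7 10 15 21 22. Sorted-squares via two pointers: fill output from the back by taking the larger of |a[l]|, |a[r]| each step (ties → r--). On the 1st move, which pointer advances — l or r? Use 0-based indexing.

[0,13] |-20|<=|22| out[13]=484 → r--

r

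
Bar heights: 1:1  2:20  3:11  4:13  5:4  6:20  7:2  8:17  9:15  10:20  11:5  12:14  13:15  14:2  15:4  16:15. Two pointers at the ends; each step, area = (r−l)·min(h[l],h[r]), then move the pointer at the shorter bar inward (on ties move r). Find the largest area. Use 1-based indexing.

l=1 r=16: min(1,15)*15=15 best=15 *, l++
l=2 r=16: min(20,15)*14=210 best=210 *, r--
l=2 r=15: min(20,4)*13=52 best=210, r--
l=2 r=14: min(20,2)*12=24 best=210, r--
l=2 r=13: min(20,15)*11=165 best=210, r--
l=2 r=12: min(20,14)*10=140 best=210, r--
l=2 r=11: min(20,5)*9=45 best=210, r--
l=2 r=10: min(20,20)*8=160 best=210, r--
l=2 r=9: min(20,15)*7=105 best=210, r--
l=2 r=8: min(20,17)*6=102 best=210, r--
l=2 r=7: min(20,2)*5=10 best=210, r--
l=2 r=6: min(20,20)*4=80 best=210, r--
l=2 r=5: min(20,4)*3=12 best=210, r--
l=2 r=4: min(20,13)*2=26 best=210, r--
l=2 r=3: min(20,11)*1=11 best=210, r--

max area = 210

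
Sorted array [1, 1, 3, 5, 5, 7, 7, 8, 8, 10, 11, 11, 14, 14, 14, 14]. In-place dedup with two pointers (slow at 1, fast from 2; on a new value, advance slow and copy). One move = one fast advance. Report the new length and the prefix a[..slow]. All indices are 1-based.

(s=1,f=2) a[fast]=1=a[slow] dup → fast++
(s=1,f=3) a[fast]=3≠a[slow]=1 write a[2]=3 → slow++,fast++
(s=2,f=4) a[fast]=5≠a[slow]=3 write a[3]=5 → slow++,fast++
(s=3,f=5) a[fast]=5=a[slow] dup → fast++
(s=3,f=6) a[fast]=7≠a[slow]=5 write a[4]=7 → slow++,fast++
(s=4,f=7) a[fast]=7=a[slow] dup → fast++
(s=4,f=8) a[fast]=8≠a[slow]=7 write a[5]=8 → slow++,fast++
(s=5,f=9) a[fast]=8=a[slow] dup → fast++
(s=5,f=10) a[fast]=10≠a[slow]=8 write a[6]=10 → slow++,fast++
(s=6,f=11) a[fast]=11≠a[slow]=10 write a[7]=11 → slow++,fast++
(s=7,f=12) a[fast]=11=a[slow] dup → fast++
(s=7,f=13) a[fast]=14≠a[slow]=11 write a[8]=14 → slow++,fast++
(s=8,f=14) a[fast]=14=a[slow] dup → fast++
(s=8,f=15) a[fast]=14=a[slow] dup → fast++
(s=8,f=16) a[fast]=14=a[slow] dup → fast++

length 8; prefix = [1, 3, 5, 7, 8, 10, 11, 14]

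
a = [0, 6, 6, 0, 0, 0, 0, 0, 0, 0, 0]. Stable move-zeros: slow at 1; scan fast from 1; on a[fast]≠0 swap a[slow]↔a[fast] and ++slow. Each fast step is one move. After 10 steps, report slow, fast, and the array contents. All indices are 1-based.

slow=3, fast=11, a=[6, 6, 0, 0, 0, 0, 0, 0, 0, 0, 0]

(s=1,f=1) a[fast]=0 → fast++
(s=1,f=2) a[fast]=6≠0 swap→a[1]=6 → slow++,fast++
(s=2,f=3) a[fast]=6≠0 swap→a[2]=6 → slow++,fast++
(s=3,f=4) a[fast]=0 → fast++
(s=3,f=5) a[fast]=0 → fast++
(s=3,f=6) a[fast]=0 → fast++
(s=3,f=7) a[fast]=0 → fast++
(s=3,f=8) a[fast]=0 → fast++
(s=3,f=9) a[fast]=0 → fast++
(s=3,f=10) a[fast]=0 → fast++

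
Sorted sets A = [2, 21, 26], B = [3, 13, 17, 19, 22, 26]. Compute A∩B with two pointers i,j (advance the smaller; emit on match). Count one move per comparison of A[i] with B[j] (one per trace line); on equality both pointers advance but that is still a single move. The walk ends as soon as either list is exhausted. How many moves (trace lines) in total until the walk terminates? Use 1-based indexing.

8 moves

i=1 j=1: 2<3, i++
i=2 j=1: 21>3, j++
i=2 j=2: 21>13, j++
i=2 j=3: 21>17, j++
i=2 j=4: 21>19, j++
i=2 j=5: 21<22, i++
i=3 j=5: 26>22, j++
i=3 j=6: 26==26 emit, i++,j++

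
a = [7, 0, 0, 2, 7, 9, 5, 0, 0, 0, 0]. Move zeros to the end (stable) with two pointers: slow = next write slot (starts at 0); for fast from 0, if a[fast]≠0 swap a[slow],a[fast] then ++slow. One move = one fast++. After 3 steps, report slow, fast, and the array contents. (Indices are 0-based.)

slow=1, fast=3, a=[7, 0, 0, 2, 7, 9, 5, 0, 0, 0, 0]

slow=0 fast=0: a[fast]=7≠0 swap→a[0]=7, slow++,fast++
slow=1 fast=1: a[fast]=0, fast++
slow=1 fast=2: a[fast]=0, fast++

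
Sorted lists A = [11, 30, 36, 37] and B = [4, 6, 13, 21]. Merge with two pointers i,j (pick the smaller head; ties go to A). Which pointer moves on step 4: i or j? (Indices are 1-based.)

j

[i=1,j=1] A[i]=11>B[j]=4 take 4 → j++
[i=1,j=2] A[i]=11>B[j]=6 take 6 → j++
[i=1,j=3] A[i]=11<=B[j]=13 take 11 → i++
[i=2,j=3] A[i]=30>B[j]=13 take 13 → j++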